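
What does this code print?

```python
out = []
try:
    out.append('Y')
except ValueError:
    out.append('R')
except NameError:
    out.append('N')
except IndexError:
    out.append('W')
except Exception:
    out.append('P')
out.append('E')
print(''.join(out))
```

Execution trace: 'Y' (try body, no exception) → 'E' (after the try/except). Output: YE

Answer: YE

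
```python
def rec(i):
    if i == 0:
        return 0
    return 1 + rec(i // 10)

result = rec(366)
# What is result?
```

Count of digits of 366: 3

Answer: 3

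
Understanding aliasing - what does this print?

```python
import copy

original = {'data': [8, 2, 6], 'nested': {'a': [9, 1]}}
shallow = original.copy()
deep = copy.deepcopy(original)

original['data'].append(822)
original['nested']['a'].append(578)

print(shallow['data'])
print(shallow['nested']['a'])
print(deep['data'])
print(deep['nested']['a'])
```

Key concept: comparing shallow vs deep copy.
Step by step:
`original = {'data': [8, 2, 6], 'nested': {'a': [9, 1]}}` → original = {'data': [8, 2, 6], 'nested': {'a': [9, 1]}}
`shallow = original.copy()` → shallow = {'data': [8, 2, 6], 'nested': {'a': [9, 1]}}
`deep = copy.deepcopy(original)` → deep = {'data': [8, 2, 6], 'nested': {'a': [9, 1]}}
`original['data'].append(822)` → original = {'data': [8, 2, 6, 822], 'nested': {'a': [9, 1]}}; shallow = {'data': [8, 2, 6, 822], 'nested': {'a': [9, 1]}}
`original['nested']['a'].append(578)` → original = {'data': [8, 2, 6, 822], 'nested': {'a': [9, 1, 578]}}; shallow = {'data': [8, 2, 6, 822], 'nested': {'a': [9, 1, 578]}}
`print(shallow['data'])` → prints [8, 2, 6, 822]
`print(shallow['nested']['a'])` → prints [9, 1, 578]
`print(deep['data'])` → prints [8, 2, 6]
`print(deep['nested']['a'])` → prints [9, 1]

Answer:
[8, 2, 6, 822]
[9, 1, 578]
[8, 2, 6]
[9, 1]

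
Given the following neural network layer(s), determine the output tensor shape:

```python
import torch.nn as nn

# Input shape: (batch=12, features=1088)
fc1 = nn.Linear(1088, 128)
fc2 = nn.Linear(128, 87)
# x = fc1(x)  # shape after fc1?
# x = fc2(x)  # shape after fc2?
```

Input: (12, 1088) -> after fc1: (12, 128) -> Output: (12, 87)

Answer: (12, 87)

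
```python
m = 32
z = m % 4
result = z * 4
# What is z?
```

Trace:
`m = 32` → m = 32
`z = m % 4` → z = 0
`result = z * 4` → result = 0
So z = 0

Answer: 0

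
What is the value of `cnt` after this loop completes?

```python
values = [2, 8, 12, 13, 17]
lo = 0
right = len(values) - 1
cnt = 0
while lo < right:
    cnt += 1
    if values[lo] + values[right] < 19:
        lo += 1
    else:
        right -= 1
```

Steps to find pair summing to 19
`cnt` takes the values: 0 → 1 → 2 → 3 → 4

Answer: 4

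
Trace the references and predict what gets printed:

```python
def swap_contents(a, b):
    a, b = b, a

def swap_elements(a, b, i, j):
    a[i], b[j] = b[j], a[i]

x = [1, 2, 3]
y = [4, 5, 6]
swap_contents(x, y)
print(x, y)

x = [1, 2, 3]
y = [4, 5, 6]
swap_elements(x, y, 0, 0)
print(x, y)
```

Key concept: parameter rebinding vs mutation.
Step by step:
`x = [1, 2, 3]` → x = [1, 2, 3]
`y = [4, 5, 6]` → y = [4, 5, 6]
`swap_contents(x, y)` → no visible change to tracked variables
`print(x, y)` → prints [1, 2, 3] [4, 5, 6]
`x = [1, 2, 3]` → x = [1, 2, 3]
`y = [4, 5, 6]` → y = [4, 5, 6]
`swap_elements(x, y, 0, 0)` → x = [4, 2, 3]; y = [1, 5, 6]
`print(x, y)` → prints [4, 2, 3] [1, 5, 6]

Answer:
[1, 2, 3] [4, 5, 6]
[4, 2, 3] [1, 5, 6]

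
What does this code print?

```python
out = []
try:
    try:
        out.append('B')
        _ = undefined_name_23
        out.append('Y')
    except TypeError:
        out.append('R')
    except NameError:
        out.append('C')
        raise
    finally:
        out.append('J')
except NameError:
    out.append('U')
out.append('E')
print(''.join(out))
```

Execution trace: 'B' (inner try body) → 'C' (inner except NameError) → 'J' (inner finally) → 'U' (outer except NameError) → 'E' (after the try/except). Output: BCJUE

Answer: BCJUE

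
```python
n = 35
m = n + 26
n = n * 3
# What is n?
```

Trace:
`n = 35` → n = 35
`m = n + 26` → m = 61
`n = n * 3` → n = 105
So n = 105

Answer: 105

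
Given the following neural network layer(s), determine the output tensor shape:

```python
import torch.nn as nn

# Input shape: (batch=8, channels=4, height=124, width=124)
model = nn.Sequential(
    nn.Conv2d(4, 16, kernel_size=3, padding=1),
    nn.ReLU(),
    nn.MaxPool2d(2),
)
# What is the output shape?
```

Input: (8, 4, 124, 124) -> after Conv2d: (8, 16, 124, 124) -> after ReLU: (8, 16, 124, 124) -> Output: (8, 16, 62, 62)

Answer: (8, 16, 62, 62)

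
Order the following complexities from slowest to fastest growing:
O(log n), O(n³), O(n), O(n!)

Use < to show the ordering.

Ordered by growth rate: O(log n) < O(n) < O(n³) < O(n!)

Answer: O(log n) < O(n) < O(n³) < O(n!)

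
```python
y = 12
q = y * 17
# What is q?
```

Trace:
`y = 12` → y = 12
`q = y * 17` → q = 204
So q = 204

Answer: 204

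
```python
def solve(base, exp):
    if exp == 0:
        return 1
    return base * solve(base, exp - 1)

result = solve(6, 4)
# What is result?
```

solve(6, 4) = 6 * 6 * 6 * 6 = 1296

Answer: 1296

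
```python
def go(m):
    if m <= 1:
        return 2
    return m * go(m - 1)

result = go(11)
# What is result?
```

go(11) = 11 * 10 * 9 * 8 * 7 * 6 * 5 * 4 * 3 * 2 * 2 = 79833600

Answer: 79833600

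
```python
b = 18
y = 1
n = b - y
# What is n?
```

Trace:
`b = 18` → b = 18
`y = 1` → y = 1
`n = b - y` → n = 17
So n = 17

Answer: 17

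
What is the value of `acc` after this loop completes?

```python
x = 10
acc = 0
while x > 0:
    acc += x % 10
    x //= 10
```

Sum digits of 10
`acc` takes the values: 0 → 1

Answer: 1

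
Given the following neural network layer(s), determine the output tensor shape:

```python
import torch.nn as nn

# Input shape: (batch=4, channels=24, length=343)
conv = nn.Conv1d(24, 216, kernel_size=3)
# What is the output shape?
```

Input: (4, 24, 343) -> Output: (4, 216, 341)

Answer: (4, 216, 341)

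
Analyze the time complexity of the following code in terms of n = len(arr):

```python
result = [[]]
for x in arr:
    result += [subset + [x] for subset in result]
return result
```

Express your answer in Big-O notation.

This is subset (power-set) generation — 2^n subsets, each materialised as a list of up to n elements. Time complexity: O(n · 2^n).

Answer: O(n · 2^n)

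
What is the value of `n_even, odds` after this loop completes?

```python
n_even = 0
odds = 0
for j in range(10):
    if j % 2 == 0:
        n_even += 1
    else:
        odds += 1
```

Count evens and odds in range(10)
`n_even, odds` takes the values: (0, 0) → (1, 0) → (1, 1) → (2, 1) → (2, 2) → (3, 2) → (3, 3) → (4, 3) → (4, 4) → (5, 4) → (5, 5)

Answer: 5, 5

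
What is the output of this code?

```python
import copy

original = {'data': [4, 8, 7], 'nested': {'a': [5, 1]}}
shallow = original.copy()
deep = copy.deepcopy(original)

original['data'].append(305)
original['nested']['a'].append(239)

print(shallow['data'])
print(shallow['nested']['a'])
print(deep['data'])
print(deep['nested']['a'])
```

Key concept: comparing shallow vs deep copy.
Step by step:
`original = {'data': [4, 8, 7], 'nested': {'a': [5, 1]}}` → original = {'data': [4, 8, 7], 'nested': {'a': [5, 1]}}
`shallow = original.copy()` → shallow = {'data': [4, 8, 7], 'nested': {'a': [5, 1]}}
`deep = copy.deepcopy(original)` → deep = {'data': [4, 8, 7], 'nested': {'a': [5, 1]}}
`original['data'].append(305)` → original = {'data': [4, 8, 7, 305], 'nested': {'a': [5, 1]}}; shallow = {'data': [4, 8, 7, 305], 'nested': {'a': [5, 1]}}
`original['nested']['a'].append(239)` → original = {'data': [4, 8, 7, 305], 'nested': {'a': [5, 1, 239]}}; shallow = {'data': [4, 8, 7, 305], 'nested': {'a': [5, 1, 239]}}
`print(shallow['data'])` → prints [4, 8, 7, 305]
`print(shallow['nested']['a'])` → prints [5, 1, 239]
`print(deep['data'])` → prints [4, 8, 7]
`print(deep['nested']['a'])` → prints [5, 1]

Answer:
[4, 8, 7, 305]
[5, 1, 239]
[4, 8, 7]
[5, 1]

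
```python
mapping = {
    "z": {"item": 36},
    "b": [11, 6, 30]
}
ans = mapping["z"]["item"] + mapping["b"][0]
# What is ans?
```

Trace:
`mapping = { ...` → mapping = {'z': {'item': 36}, 'b': [11, 6, 30]}
`ans = mapping["z"]["item"] + mapping["b"][0]` → ans = 47
So ans = 47

Answer: 47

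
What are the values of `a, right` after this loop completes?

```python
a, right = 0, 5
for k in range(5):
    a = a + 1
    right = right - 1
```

a goes 0→5, right goes 5→0
`a, right` takes the values: (0, 5) → (1, 5) → (1, 4) → (2, 4) → (2, 3) → (3, 3) → (3, 2) → (4, 2) → (4, 1) → (5, 1) → (5, 0)

Answer: 5, 0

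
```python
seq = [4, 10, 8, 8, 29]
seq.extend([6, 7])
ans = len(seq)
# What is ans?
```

Trace:
`seq = [4, 10, 8, 8, 29]` → seq = [4, 10, 8, 8, 29]
`seq.extend([6, 7])` → seq = [4, 10, 8, 8, 29, 6, 7]
`ans = len(seq)` → ans = 7
So ans = 7

Answer: 7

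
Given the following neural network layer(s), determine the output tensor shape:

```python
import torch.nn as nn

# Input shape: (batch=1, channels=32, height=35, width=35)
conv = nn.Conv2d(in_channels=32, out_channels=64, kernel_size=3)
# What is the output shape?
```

Input: (1, 32, 35, 35) -> Output: (1, 64, 33, 33)

Answer: (1, 64, 33, 33)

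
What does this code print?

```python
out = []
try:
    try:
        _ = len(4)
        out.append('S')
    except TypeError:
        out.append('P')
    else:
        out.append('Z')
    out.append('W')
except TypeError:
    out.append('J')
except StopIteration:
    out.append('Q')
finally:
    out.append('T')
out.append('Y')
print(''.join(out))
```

Execution trace: 'P' (inner except TypeError) → 'W' (try body, no exception) → 'T' (finally) → 'Y' (after the try/except). Output: PWTY

Answer: PWTY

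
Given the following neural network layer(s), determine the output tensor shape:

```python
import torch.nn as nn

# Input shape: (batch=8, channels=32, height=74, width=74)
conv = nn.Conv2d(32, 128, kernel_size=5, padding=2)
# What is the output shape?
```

Input: (8, 32, 74, 74) -> Output: (8, 128, 74, 74)

Answer: (8, 128, 74, 74)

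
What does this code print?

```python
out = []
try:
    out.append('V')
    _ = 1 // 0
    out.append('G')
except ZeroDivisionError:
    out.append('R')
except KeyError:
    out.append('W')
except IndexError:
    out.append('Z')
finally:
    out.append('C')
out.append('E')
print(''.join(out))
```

Execution trace: 'V' (try body) → 'R' (except ZeroDivisionError) → 'C' (finally) → 'E' (after the try/except). Output: VRCE

Answer: VRCE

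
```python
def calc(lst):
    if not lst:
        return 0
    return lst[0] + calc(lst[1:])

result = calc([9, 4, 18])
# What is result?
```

9 + 4 + 18 + 0 = 31

Answer: 31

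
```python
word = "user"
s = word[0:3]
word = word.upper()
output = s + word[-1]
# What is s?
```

Trace:
`word = "user"` → word = 'user'
`s = word[0:3]` → s = 'use'
`word = word.upper()` → word = 'USER'
`output = s + word[-1]` → output = 'useR'
So s = 'use'

Answer: 'use'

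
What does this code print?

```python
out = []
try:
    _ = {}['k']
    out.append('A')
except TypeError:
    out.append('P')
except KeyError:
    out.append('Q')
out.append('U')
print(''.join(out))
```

Execution trace: 'Q' (except KeyError) → 'U' (after the try/except). Output: QU

Answer: QU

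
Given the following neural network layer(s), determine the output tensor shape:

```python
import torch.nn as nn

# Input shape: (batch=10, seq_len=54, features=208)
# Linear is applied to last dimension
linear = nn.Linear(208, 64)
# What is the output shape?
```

Input: (10, 54, 208) -> Output: (10, 54, 64)

Answer: (10, 54, 64)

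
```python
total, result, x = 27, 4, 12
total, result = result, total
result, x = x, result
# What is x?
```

Trace:
`total, result, x = 27, 4, 12` → total = 27; result = 4; x = 12
`total, result = result, total` → total = 4; result = 27
`result, x = x, result` → result = 12; x = 27
So x = 27

Answer: 27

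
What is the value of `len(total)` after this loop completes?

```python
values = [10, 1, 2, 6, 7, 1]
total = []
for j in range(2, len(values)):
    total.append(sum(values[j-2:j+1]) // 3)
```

Number of 3-element averages
`total` takes the values: [] → [4] → [4, 3] → [4, 3, 5] → [4, 3, 5, 4]
So `len(total)` = 4

Answer: 4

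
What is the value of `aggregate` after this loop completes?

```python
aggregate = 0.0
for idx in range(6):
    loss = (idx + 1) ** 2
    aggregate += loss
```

Sum of squared losses 1² + 2² + ... + 6²
`aggregate` takes the values: 0.0 → 1.0 → 5.0 → 14.0 → 30.0 → 55.0 → 91.0

Answer: 91.0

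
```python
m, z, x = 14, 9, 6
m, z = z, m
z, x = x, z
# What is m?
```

Trace:
`m, z, x = 14, 9, 6` → m = 14; z = 9; x = 6
`m, z = z, m` → m = 9; z = 14
`z, x = x, z` → z = 6; x = 14
So m = 9

Answer: 9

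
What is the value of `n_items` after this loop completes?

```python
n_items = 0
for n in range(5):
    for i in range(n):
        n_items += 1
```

Triangle number: 0+1+2+...+4
`n_items` takes the values: 0 → 1 → 2 → 3 → 4 → 5 → 6 → 7 → 8 → 9 → 10

Answer: 10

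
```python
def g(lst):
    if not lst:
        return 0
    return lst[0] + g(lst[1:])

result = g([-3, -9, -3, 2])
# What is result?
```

(-3) + (-9) + (-3) + 2 + 0 = -13

Answer: -13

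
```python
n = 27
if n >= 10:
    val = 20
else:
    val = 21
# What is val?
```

Trace:
`n = 27` → n = 27
`if n >= 10: ...` → n >= 10 is True → val = 20
So val = 20

Answer: 20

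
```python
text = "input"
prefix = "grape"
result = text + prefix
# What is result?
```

Trace:
`text = "input"` → text = 'input'
`prefix = "grape"` → prefix = 'grape'
`result = text + prefix` → result = 'inputgrape'
So result = 'inputgrape'

Answer: 'inputgrape'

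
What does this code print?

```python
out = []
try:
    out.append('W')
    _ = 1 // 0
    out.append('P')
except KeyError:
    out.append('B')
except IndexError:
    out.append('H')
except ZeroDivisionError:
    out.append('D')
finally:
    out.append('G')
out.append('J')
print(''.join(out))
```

Execution trace: 'W' (try body) → 'D' (except ZeroDivisionError) → 'G' (finally) → 'J' (after the try/except). Output: WDGJ

Answer: WDGJ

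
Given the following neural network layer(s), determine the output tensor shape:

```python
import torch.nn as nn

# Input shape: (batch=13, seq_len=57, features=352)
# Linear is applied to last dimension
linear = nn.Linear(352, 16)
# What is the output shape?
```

Input: (13, 57, 352) -> Output: (13, 57, 16)

Answer: (13, 57, 16)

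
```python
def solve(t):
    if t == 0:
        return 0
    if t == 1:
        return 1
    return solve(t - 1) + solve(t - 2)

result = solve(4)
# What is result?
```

Build up from base cases: solve(0)=0, solve(1)=1, solve(2)=1, solve(3)=2, solve(4)=3

Answer: 3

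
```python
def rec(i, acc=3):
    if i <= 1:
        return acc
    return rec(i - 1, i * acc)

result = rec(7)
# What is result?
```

Accumulator trace (n, acc): (7, 3) -> (6, 21) -> (5, 126) -> (4, 630) -> (3, 2520) -> (2, 7560) -> (1, 15120) -> return 15120

Answer: 15120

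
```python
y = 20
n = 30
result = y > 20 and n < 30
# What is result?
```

Trace:
`y = 20` → y = 20
`n = 30` → n = 30
`result = y > 20 and n < 30` → result = False
So result = False

Answer: False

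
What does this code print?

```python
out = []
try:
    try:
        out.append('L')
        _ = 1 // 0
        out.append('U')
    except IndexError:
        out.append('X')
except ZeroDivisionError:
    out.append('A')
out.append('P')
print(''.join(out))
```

Execution trace: 'L' (try body) → 'A' (outer except ZeroDivisionError) → 'P' (after the try/except). Output: LAP

Answer: LAP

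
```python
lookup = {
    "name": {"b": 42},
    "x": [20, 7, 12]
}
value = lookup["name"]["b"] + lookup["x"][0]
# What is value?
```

Trace:
`lookup = { ...` → lookup = {'name': {'b': 42}, 'x': [20, 7, 12]}
`value = lookup["name"]["b"] + lookup["x"][0]` → value = 62
So value = 62

Answer: 62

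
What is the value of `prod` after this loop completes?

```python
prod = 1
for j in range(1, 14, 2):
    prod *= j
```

Product of 1, 3, 5, ... up to 13
`prod` takes the values: 1 → 3 → 15 → 105 → 945 → 10395 → 135135

Answer: 135135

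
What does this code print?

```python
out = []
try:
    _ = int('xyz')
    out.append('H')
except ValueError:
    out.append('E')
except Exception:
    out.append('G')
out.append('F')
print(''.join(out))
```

Execution trace: 'E' (except ValueError) → 'F' (after the try/except). Output: EF

Answer: EF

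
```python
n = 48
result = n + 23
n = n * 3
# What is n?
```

Trace:
`n = 48` → n = 48
`result = n + 23` → result = 71
`n = n * 3` → n = 144
So n = 144

Answer: 144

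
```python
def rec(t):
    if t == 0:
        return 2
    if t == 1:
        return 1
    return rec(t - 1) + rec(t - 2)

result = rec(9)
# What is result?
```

Build up from base cases: rec(0)=2, rec(1)=1, rec(2)=3, rec(3)=4, rec(4)=7, rec(5)=11, rec(6)=18, ..., rec(9)=76

Answer: 76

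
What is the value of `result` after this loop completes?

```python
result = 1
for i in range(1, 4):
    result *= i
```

3! = 6
`result` takes the values: 1 → 2 → 6

Answer: 6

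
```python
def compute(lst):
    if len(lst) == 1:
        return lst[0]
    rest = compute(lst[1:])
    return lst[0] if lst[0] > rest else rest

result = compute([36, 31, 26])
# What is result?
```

Recursive max over [36, 31, 26] = 36

Answer: 36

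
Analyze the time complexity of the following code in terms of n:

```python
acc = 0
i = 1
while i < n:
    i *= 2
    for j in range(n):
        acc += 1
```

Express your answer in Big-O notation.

Each loop level contributes: log n × n. Multiplying the contributions gives O(n log n).

Answer: O(n log n)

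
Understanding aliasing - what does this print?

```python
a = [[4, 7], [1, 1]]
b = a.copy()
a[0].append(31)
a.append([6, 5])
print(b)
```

Key concept: shallow copy with nested lists.
Step by step:
`a = [[4, 7], [1, 1]]` → a = [[4, 7], [1, 1]]
`b = a.copy()` → b = [[4, 7], [1, 1]]
`a[0].append(31)` → a = [[4, 7, 31], [1, 1]]; b = [[4, 7, 31], [1, 1]]
`a.append([6, 5])` → a = [[4, 7, 31], [1, 1], [6, 5]]
`print(b)` → prints [[4, 7, 31], [1, 1]]

Answer: [[4, 7, 31], [1, 1]]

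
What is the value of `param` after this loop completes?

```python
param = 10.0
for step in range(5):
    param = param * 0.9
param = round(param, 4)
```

Exponential decay: 10.0 * 0.9^5
`param` takes the values: 10.0 → 9.0 → 8.1 → 7.29 → 6.561 → 5.9049

Answer: 5.9049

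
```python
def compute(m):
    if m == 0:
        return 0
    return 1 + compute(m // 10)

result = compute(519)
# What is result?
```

Count of digits of 519: 3

Answer: 3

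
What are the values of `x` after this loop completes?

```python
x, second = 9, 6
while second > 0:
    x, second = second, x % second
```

GCD of 9 and 6
`x` takes the values: 9 → 6 → 3

Answer: 3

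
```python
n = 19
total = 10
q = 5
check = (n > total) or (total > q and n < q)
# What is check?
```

Trace:
`n = 19` → n = 19
`total = 10` → total = 10
`q = 5` → q = 5
`check = (n > total) or (total > q and n < q)` → check = True
So check = True

Answer: True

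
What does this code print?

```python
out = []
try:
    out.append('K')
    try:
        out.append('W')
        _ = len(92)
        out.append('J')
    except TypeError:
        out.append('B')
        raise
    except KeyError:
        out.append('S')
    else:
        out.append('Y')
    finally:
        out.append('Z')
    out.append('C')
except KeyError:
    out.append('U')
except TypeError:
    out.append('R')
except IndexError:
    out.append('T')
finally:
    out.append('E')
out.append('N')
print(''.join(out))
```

Execution trace: 'K' (try body) → 'W' (inner try body) → 'B' (inner except TypeError) → 'Z' (inner finally) → 'R' (except TypeError) → 'E' (finally) → 'N' (after the try/except). Output: KWBZREN

Answer: KWBZREN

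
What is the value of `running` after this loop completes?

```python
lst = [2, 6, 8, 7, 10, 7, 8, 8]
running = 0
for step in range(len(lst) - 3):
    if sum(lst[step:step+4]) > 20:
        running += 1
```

Count windows with sum > 20
`running` takes the values: 0 → 1 → 2 → 3 → 4 → 5

Answer: 5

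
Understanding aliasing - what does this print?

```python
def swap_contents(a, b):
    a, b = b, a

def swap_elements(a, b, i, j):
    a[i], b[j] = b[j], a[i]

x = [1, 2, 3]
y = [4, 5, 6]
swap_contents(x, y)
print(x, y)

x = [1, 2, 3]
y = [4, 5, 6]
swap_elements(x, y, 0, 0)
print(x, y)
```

Key concept: parameter rebinding vs mutation.
Step by step:
`x = [1, 2, 3]` → x = [1, 2, 3]
`y = [4, 5, 6]` → y = [4, 5, 6]
`swap_contents(x, y)` → no visible change to tracked variables
`print(x, y)` → prints [1, 2, 3] [4, 5, 6]
`x = [1, 2, 3]` → x = [1, 2, 3]
`y = [4, 5, 6]` → y = [4, 5, 6]
`swap_elements(x, y, 0, 0)` → x = [4, 2, 3]; y = [1, 5, 6]
`print(x, y)` → prints [4, 2, 3] [1, 5, 6]

Answer:
[1, 2, 3] [4, 5, 6]
[4, 2, 3] [1, 5, 6]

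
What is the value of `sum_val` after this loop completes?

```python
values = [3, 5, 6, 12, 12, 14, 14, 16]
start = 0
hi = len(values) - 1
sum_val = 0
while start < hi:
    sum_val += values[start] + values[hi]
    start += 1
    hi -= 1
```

Sum of pairs from ends
`sum_val` takes the values: 0 → 19 → 38 → 58 → 82

Answer: 82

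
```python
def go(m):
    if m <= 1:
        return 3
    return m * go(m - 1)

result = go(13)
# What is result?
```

go(13) = 13 * 12 * 11 * 10 * 9 * 8 * 7 * 6 * 5 * 4 * 3 * 2 * 3 = 18681062400

Answer: 18681062400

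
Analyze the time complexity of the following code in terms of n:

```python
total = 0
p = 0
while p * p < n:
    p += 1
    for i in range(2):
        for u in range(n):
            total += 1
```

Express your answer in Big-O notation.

Each loop level contributes: √n × 1 × n. Multiplying the contributions gives O(n√n).

Answer: O(n√n)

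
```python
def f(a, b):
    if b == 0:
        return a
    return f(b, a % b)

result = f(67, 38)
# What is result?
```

f(67, 38) -> f(38, 29) -> f(29, 9) -> f(9, 2) -> f(2, 1) -> f(1, 0) -> 1

Answer: 1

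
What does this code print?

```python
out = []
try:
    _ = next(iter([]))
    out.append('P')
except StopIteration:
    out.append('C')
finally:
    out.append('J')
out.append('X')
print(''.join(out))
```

Execution trace: 'C' (except StopIteration) → 'J' (finally) → 'X' (after the try/except). Output: CJX

Answer: CJX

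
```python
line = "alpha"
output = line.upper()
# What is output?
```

Trace:
`line = "alpha"` → line = 'alpha'
`output = line.upper()` → output = 'ALPHA'
So output = 'ALPHA'

Answer: 'ALPHA'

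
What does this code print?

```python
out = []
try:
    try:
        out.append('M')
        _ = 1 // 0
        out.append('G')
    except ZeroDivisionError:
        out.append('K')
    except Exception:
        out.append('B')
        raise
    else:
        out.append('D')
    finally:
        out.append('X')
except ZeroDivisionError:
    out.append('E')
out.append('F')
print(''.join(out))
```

Execution trace: 'M' (inner try body) → 'K' (inner except ZeroDivisionError) → 'X' (inner finally) → 'F' (after the try/except). Output: MKXF

Answer: MKXF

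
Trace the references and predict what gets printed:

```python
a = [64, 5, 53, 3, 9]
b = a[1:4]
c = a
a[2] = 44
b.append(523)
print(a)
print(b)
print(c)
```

Key concept: slice vs alias.
Step by step:
`a = [64, 5, 53, 3, 9]` → a = [64, 5, 53, 3, 9]
`b = a[1:4]` → b = [5, 53, 3]
`c = a` → c = [64, 5, 53, 3, 9] (same object as a)
`a[2] = 44` → a = [64, 5, 44, 3, 9] (same object as c); c = [64, 5, 44, 3, 9] (same object as a)
`b.append(523)` → b = [5, 53, 3, 523]
`print(a)` → prints [64, 5, 44, 3, 9]
`print(b)` → prints [5, 53, 3, 523]
`print(c)` → prints [64, 5, 44, 3, 9]

Answer:
[64, 5, 44, 3, 9]
[5, 53, 3, 523]
[64, 5, 44, 3, 9]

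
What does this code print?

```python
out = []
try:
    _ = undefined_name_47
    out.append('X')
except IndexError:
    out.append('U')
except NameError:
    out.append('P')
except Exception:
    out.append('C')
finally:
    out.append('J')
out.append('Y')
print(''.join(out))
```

Execution trace: 'P' (except NameError) → 'J' (finally) → 'Y' (after the try/except). Output: PJY

Answer: PJY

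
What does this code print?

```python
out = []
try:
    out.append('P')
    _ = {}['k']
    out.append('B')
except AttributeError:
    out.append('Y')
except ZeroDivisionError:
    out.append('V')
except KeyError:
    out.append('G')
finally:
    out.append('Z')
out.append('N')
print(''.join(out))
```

Execution trace: 'P' (try body) → 'G' (except KeyError) → 'Z' (finally) → 'N' (after the try/except). Output: PGZN

Answer: PGZN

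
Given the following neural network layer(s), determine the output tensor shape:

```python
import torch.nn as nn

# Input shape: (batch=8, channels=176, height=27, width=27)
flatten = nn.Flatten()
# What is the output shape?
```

Input: (8, 176, 27, 27) -> Output: (8, 128304)

Answer: (8, 128304)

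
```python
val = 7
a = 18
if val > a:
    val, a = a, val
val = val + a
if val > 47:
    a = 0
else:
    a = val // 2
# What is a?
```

Trace:
`val = 7` → val = 7
`a = 18` → a = 18
`if val > a: ...` → val > a is False → no variable changes
`val = val + a` → val = 25
`if val > 47: ...` → val > 47 is False, take else branch → a = 12
So a = 12

Answer: 12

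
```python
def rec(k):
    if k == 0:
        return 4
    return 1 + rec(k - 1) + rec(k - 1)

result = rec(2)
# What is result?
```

rec(k) = 1 + 2·rec(k-1), rec(0)=4. Closed form: (4+1)·2^2 - 1 = 19.

Answer: 19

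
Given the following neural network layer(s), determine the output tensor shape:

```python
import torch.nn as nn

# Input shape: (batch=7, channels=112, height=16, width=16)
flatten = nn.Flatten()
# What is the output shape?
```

Input: (7, 112, 16, 16) -> Output: (7, 28672)

Answer: (7, 28672)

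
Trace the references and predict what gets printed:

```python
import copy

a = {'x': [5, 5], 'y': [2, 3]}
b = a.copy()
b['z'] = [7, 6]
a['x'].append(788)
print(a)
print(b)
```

Key concept: shallow copy of dict with mutable values.
Step by step:
`a = {'x': [5, 5], 'y': [2, 3]}` → a = {'x': [5, 5], 'y': [2, 3]}
`b = a.copy()` → b = {'x': [5, 5], 'y': [2, 3]}
`b['z'] = [7, 6]` → b = {'x': [5, 5], 'y': [2, 3], 'z': [7, 6]}
`a['x'].append(788)` → a = {'x': [5, 5, 788], 'y': [2, 3]}; b = {'x': [5, 5, 788], 'y': [2, 3], 'z': [7, 6]}
`print(a)` → prints {'x': [5, 5, 788], 'y': [2, 3]}
`print(b)` → prints {'x': [5, 5, 788], 'y': [2, 3], 'z': [7, 6]}

Answer:
{'x': [5, 5, 788], 'y': [2, 3]}
{'x': [5, 5, 788], 'y': [2, 3], 'z': [7, 6]}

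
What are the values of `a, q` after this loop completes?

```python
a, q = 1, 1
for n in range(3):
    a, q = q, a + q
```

Fibonacci: after 3 iterations
`a, q` takes the values: (1, 1) → (1, 2) → (2, 3) → (3, 5)

Answer: 3, 5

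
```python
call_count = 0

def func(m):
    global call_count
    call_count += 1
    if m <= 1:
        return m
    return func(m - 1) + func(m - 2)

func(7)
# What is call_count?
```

Calls(m) = 1 + Calls(m-1) + Calls(m-2); Calls(0)=Calls(1)=1. For m=7 this gives 41.

Answer: 41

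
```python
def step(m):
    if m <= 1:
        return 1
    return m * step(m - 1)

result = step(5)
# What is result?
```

step(5) = 5 * 4 * 3 * 2 * 1 = 120

Answer: 120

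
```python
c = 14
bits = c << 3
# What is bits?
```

Trace:
`c = 14` → c = 14
`bits = c << 3` → bits = 112
So bits = 112

Answer: 112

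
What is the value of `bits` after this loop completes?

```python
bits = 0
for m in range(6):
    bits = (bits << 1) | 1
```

Build 6 consecutive 1-bits: 0b111111
`bits` takes the values: 0 → 1 → 3 → 7 → 15 → 31 → 63

Answer: 63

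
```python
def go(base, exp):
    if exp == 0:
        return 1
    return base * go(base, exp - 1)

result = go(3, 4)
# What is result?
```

go(3, 4) = 3 * 3 * 3 * 3 = 81

Answer: 81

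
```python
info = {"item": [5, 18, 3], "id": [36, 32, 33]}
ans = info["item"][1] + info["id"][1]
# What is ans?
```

Trace:
`info = {"item": [5, 18, 3], "id": [36, 32, 33]}` → info = {'item': [5, 18, 3], 'id': [36, 32, 33]}
`ans = info["item"][1] + info["id"][1]` → ans = 50
So ans = 50

Answer: 50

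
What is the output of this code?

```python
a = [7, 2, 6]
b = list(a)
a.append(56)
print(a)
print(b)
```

Key concept: list() constructor creates copy.
Step by step:
`a = [7, 2, 6]` → a = [7, 2, 6]
`b = list(a)` → b = [7, 2, 6]
`a.append(56)` → a = [7, 2, 6, 56]
`print(a)` → prints [7, 2, 6, 56]
`print(b)` → prints [7, 2, 6]

Answer:
[7, 2, 6, 56]
[7, 2, 6]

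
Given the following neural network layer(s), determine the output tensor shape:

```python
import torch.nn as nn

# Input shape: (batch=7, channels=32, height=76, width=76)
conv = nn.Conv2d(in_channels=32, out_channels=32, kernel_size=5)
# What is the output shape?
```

Input: (7, 32, 76, 76) -> Output: (7, 32, 72, 72)

Answer: (7, 32, 72, 72)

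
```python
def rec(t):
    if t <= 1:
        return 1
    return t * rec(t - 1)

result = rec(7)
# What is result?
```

rec(7) = 7 * 6 * 5 * 4 * 3 * 2 * 1 = 5040

Answer: 5040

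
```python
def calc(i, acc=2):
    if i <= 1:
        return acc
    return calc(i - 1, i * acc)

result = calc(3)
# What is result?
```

Accumulator trace (n, acc): (3, 2) -> (2, 6) -> (1, 12) -> return 12

Answer: 12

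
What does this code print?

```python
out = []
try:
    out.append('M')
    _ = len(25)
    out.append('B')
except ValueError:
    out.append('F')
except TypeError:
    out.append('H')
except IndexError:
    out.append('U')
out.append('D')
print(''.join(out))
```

Execution trace: 'M' (try body) → 'H' (except TypeError) → 'D' (after the try/except). Output: MHD

Answer: MHD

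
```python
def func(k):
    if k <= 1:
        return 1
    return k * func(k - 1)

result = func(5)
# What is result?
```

func(5) = 5 * 4 * 3 * 2 * 1 = 120

Answer: 120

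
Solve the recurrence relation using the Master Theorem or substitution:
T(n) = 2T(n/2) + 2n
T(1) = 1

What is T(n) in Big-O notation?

By Master Theorem: a=2, b=2, f(n)=2n. Since log_2(2) = 1 and f(n) = Θ(n^1), Case 2 applies. T(n) = O(n log n).

Answer: O(n log n)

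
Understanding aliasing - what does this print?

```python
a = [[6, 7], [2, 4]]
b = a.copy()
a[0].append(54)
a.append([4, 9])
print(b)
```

Key concept: shallow copy with nested lists.
Step by step:
`a = [[6, 7], [2, 4]]` → a = [[6, 7], [2, 4]]
`b = a.copy()` → b = [[6, 7], [2, 4]]
`a[0].append(54)` → a = [[6, 7, 54], [2, 4]]; b = [[6, 7, 54], [2, 4]]
`a.append([4, 9])` → a = [[6, 7, 54], [2, 4], [4, 9]]
`print(b)` → prints [[6, 7, 54], [2, 4]]

Answer: [[6, 7, 54], [2, 4]]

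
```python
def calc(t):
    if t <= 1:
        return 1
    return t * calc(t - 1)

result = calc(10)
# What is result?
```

calc(10) = 10 * 9 * 8 * 7 * 6 * 5 * 4 * 3 * 2 * 1 = 3628800

Answer: 3628800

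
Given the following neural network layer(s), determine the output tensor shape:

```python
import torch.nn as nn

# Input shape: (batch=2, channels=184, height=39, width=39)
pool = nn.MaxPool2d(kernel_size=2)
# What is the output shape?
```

Input: (2, 184, 39, 39) -> Output: (2, 184, 19, 19)

Answer: (2, 184, 19, 19)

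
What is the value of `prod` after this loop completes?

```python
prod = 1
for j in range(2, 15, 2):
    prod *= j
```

Product of even numbers 2 to 14
`prod` takes the values: 1 → 2 → 8 → 48 → 384 → 3840 → 46080 → 645120

Answer: 645120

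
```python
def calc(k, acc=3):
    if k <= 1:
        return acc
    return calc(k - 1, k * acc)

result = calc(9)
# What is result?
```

Accumulator trace (n, acc): (9, 3) -> (8, 27) -> (7, 216) -> (6, 1512) -> (5, 9072) -> (4, 45360) -> (3, 181440) -> (2, 544320) -> (1, 1088640) -> return 1088640

Answer: 1088640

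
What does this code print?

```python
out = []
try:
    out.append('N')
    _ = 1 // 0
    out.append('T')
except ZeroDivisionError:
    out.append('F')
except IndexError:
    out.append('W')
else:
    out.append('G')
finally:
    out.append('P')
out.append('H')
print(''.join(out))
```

Execution trace: 'N' (try body) → 'F' (except ZeroDivisionError) → 'P' (finally) → 'H' (after the try/except). Output: NFPH

Answer: NFPH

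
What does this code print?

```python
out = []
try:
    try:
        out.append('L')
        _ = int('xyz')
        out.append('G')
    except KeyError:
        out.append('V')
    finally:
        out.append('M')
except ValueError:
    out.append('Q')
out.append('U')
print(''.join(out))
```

Execution trace: 'L' (try body) → 'M' (finally) → 'Q' (outer except ValueError) → 'U' (after the try/except). Output: LMQU

Answer: LMQU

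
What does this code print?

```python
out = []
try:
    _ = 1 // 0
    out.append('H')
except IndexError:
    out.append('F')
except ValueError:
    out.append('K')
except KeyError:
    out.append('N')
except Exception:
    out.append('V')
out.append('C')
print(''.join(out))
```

Execution trace: 'V' (except Exception) → 'C' (after the try/except). Output: VC

Answer: VC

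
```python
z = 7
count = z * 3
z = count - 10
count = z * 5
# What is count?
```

Trace:
`z = 7` → z = 7
`count = z * 3` → count = 21
`z = count - 10` → z = 11
`count = z * 5` → count = 55
So count = 55

Answer: 55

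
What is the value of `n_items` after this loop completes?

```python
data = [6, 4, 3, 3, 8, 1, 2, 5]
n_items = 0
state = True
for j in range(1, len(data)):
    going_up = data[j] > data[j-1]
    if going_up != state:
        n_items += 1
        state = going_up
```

Count direction changes in [6, 4, 3, 3, 8, 1, 2, 5]
`n_items` takes the values: 0 → 1 → 2 → 3 → 4

Answer: 4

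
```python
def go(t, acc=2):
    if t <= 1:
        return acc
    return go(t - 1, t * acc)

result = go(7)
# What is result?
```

Accumulator trace (n, acc): (7, 2) -> (6, 14) -> (5, 84) -> (4, 420) -> (3, 1680) -> (2, 5040) -> (1, 10080) -> return 10080

Answer: 10080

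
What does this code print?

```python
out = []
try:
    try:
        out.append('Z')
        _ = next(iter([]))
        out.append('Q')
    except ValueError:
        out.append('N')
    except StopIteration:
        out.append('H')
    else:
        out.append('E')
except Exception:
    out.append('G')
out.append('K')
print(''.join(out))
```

Execution trace: 'Z' (inner try body) → 'H' (inner except StopIteration) → 'K' (after the try/except). Output: ZHK

Answer: ZHK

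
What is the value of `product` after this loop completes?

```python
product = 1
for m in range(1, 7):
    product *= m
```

6! = 720
`product` takes the values: 1 → 2 → 6 → 24 → 120 → 720

Answer: 720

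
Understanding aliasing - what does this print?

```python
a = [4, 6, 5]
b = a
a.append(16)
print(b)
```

Key concept: basic list aliasing.
Step by step:
`a = [4, 6, 5]` → a = [4, 6, 5]
`b = a` → b = [4, 6, 5] (same object as a)
`a.append(16)` → a = [4, 6, 5, 16] (same object as b); b = [4, 6, 5, 16] (same object as a)
`print(b)` → prints [4, 6, 5, 16]

Answer: [4, 6, 5, 16]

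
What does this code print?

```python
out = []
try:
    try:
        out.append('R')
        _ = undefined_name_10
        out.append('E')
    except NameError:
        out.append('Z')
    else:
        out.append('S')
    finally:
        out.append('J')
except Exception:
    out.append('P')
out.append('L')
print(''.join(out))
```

Execution trace: 'R' (inner try body) → 'Z' (inner except NameError) → 'J' (inner finally) → 'L' (after the try/except). Output: RZJL

Answer: RZJL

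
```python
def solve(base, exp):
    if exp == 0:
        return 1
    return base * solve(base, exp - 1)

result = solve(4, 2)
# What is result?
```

solve(4, 2) = 4 * 4 = 16

Answer: 16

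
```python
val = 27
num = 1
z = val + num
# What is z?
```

Trace:
`val = 27` → val = 27
`num = 1` → num = 1
`z = val + num` → z = 28
So z = 28

Answer: 28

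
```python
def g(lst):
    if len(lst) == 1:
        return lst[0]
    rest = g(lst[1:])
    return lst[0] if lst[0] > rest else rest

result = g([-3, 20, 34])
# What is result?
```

Recursive max over [-3, 20, 34] = 34

Answer: 34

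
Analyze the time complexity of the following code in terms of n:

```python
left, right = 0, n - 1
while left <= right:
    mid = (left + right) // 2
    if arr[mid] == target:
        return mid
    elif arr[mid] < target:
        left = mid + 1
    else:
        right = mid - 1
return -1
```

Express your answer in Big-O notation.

This is Binary search in a sorted array. Time complexity: O(log n).

Answer: O(log n)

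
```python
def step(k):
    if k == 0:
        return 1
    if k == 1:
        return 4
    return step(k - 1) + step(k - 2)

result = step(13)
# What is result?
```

Build up from base cases: step(0)=1, step(1)=4, step(2)=5, step(3)=9, step(4)=14, step(5)=23, step(6)=37, ..., step(13)=1076

Answer: 1076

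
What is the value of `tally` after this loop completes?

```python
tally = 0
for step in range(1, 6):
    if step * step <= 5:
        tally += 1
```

Count numbers where step² ≤ 5
`tally` takes the values: 0 → 1 → 2

Answer: 2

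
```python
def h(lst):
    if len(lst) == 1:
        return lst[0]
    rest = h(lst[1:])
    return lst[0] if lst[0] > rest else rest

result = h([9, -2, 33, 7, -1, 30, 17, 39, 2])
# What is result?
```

Recursive max over [9, -2, 33, 7, -1, 30, 17, 39, 2] = 39

Answer: 39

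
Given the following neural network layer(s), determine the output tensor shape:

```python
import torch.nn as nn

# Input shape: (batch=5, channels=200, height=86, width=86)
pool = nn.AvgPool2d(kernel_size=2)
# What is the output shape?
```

Input: (5, 200, 86, 86) -> Output: (5, 200, 43, 43)

Answer: (5, 200, 43, 43)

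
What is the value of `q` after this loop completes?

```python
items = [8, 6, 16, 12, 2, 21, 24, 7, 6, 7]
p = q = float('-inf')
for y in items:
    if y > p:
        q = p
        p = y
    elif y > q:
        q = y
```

Second largest (with repeats) in [8, 6, 16, 12, 2, 21, 24, 7, 6, 7]
`q` takes the values: -inf → 6 → 8 → 12 → 16 → 21

Answer: 21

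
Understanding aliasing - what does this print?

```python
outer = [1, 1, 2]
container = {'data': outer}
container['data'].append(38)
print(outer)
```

Key concept: dict holds reference to list.
Step by step:
`outer = [1, 1, 2]` → outer = [1, 1, 2]
`container = {'data': outer}` → container = {'data': [1, 1, 2]}
`container['data'].append(38)` → outer = [1, 1, 2, 38]; container = {'data': [1, 1, 2, 38]}
`print(outer)` → prints [1, 1, 2, 38]

Answer: [1, 1, 2, 38]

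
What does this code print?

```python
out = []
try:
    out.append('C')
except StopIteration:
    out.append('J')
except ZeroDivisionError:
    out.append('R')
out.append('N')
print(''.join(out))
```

Execution trace: 'C' (try body, no exception) → 'N' (after the try/except). Output: CN

Answer: CN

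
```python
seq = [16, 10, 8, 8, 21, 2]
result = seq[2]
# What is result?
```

Trace:
`seq = [16, 10, 8, 8, 21, 2]` → seq = [16, 10, 8, 8, 21, 2]
`result = seq[2]` → result = 8
So result = 8

Answer: 8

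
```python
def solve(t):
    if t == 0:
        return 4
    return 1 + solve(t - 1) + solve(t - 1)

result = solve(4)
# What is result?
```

solve(t) = 1 + 2·solve(t-1), solve(0)=4. Closed form: (4+1)·2^4 - 1 = 79.

Answer: 79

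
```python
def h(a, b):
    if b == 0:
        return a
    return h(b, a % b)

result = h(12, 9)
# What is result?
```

h(12, 9) -> h(9, 3) -> h(3, 0) -> 3

Answer: 3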